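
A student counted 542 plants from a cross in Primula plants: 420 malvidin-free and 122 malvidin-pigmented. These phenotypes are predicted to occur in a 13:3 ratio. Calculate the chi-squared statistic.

Total ratio parts = 16. Expected numbers out of 542:
  malvidin-free: 542 × 13/16 = 440.375
  malvidin-pigmented: 542 × 3/16 = 101.625
χ² = Σ (O − E)² / E
  malvidin-free: (420 − 440.375)² / 440.375 = 0.9427
  malvidin-pigmented: (122 − 101.625)² / 101.625 = 4.0850
χ² = 0.9427 + 4.0850 = 5.0277 ≈ 5.028

5.028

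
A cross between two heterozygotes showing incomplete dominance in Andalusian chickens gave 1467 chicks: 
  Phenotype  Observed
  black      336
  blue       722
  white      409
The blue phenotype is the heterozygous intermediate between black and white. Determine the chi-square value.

With incomplete dominance, a heterozygote × heterozygote cross gives a 1:2:1 phenotypic ratio.
The 1:2:1 ratio has 4 parts, so with N = 1467 the expected counts are:
  black: 1467 × 1/4 = 366.75
  blue: 1467 × 2/4 = 733.5
  white: 1467 × 1/4 = 366.75
χ² = Σ (O − E)² / E
  black: (336 − 366.75)² / 366.75 = 2.5782
  blue: (722 − 733.5)² / 733.5 = 0.1803
  white: (409 − 366.75)² / 366.75 = 4.8672
χ² = 2.5782 + 0.1803 + 4.8672 = 7.6257 ≈ 7.626

7.626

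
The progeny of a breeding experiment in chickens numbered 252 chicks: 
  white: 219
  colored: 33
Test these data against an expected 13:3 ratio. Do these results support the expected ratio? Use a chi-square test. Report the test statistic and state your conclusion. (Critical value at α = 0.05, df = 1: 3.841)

Total ratio parts = 16. Expected numbers out of 252:
  white: 252 × 13/16 = 204.75
  colored: 252 × 3/16 = 47.25
χ² = Σ (O − E)² / E
  white: (219 − 204.75)² / 204.75 = 0.9918
  colored: (33 − 47.25)² / 47.25 = 4.2976
χ² = 0.9918 + 4.2976 = 5.2894 ≈ 5.289
Degrees of freedom = 2 − 1 = 1; critical value at α = 0.05 is 3.841.
Since 5.289 > 3.841, we reject the null hypothesis — the data do not fit the 13:3 ratio.

5.289; not consistent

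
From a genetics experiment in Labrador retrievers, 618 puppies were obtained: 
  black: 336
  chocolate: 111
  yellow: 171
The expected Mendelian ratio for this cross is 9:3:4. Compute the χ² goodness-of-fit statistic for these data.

Total ratio parts = 16. Expected numbers out of 618:
  black: 618 × 9/16 = 347.625
  chocolate: 618 × 3/16 = 115.875
  yellow: 618 × 4/16 = 154.5
χ² = Σ (O − E)² / E
  black: (336 − 347.625)² / 347.625 = 0.3888
  chocolate: (111 − 115.875)² / 115.875 = 0.2051
  yellow: (171 − 154.5)² / 154.5 = 1.7621
χ² = 0.3888 + 0.2051 + 1.7621 = 2.356

2.356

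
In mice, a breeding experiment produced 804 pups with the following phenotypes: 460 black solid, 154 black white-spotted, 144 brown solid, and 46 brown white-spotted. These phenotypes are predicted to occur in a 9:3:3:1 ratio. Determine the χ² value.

0.865

The 9:3:3:1 ratio has 16 parts, so with N = 804 the expected counts are:
  black solid: 804 × 9/16 = 452.25
  black white-spotted: 804 × 3/16 = 150.75
  brown solid: 804 × 3/16 = 150.75
  brown white-spotted: 804 × 1/16 = 50.25
χ² = Σ (O − E)² / E
  black solid: (460 − 452.25)² / 452.25 = 0.1328
  black white-spotted: (154 − 150.75)² / 150.75 = 0.0701
  brown solid: (144 − 150.75)² / 150.75 = 0.3022
  brown white-spotted: (46 − 50.25)² / 50.25 = 0.3595
χ² = 0.1328 + 0.0701 + 0.3022 + 0.3595 = 0.8646 ≈ 0.865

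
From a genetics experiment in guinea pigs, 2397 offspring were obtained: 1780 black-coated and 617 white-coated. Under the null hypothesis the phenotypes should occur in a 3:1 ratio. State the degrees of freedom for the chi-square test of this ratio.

1

A goodness-of-fit test with 2 phenotype classes has df = 2 − 1 = 1.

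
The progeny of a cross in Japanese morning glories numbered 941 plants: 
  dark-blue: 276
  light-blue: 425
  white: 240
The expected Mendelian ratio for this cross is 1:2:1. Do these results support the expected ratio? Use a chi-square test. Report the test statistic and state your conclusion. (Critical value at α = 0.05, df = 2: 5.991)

11.555; not consistent

Total ratio parts = 4. Expected numbers out of 941:
  dark-blue: 941 × 1/4 = 235.25
  light-blue: 941 × 2/4 = 470.5
  white: 941 × 1/4 = 235.25
χ² = Σ (O − E)² / E
  dark-blue: (276 − 235.25)² / 235.25 = 7.0587
  light-blue: (425 − 470.5)² / 470.5 = 4.4001
  white: (240 − 235.25)² / 235.25 = 0.0959
χ² = 7.0587 + 4.4001 + 0.0959 = 11.5547 ≈ 11.555
Degrees of freedom = 3 − 1 = 2; critical value at α = 0.05 is 5.991.
Since 11.555 > 5.991, we reject the null hypothesis — the data do not fit the 1:2:1 ratio.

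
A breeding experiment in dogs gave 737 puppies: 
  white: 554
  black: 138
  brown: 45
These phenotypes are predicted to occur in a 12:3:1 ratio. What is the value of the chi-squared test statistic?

Under the 12:3:1 hypothesis (Σ ratio = 16, N = 737):
  white: 737 × 12/16 = 552.75
  black: 737 × 3/16 = 138.1875
  brown: 737 × 1/16 = 46.0625
χ² = Σ (O − E)² / E
  white: (554 − 552.75)² / 552.75 = 0.0028
  black: (138 − 138.1875)² / 138.1875 = 0.0003
  brown: (45 − 46.0625)² / 46.0625 = 0.0245
χ² = 0.0028 + 0.0003 + 0.0245 = 0.0276 ≈ 0.028

0.028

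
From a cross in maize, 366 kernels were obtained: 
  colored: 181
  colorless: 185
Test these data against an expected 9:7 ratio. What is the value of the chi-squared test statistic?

Under the 9:7 hypothesis (Σ ratio = 16, N = 366):
  colored: 366 × 9/16 = 205.875
  colorless: 366 × 7/16 = 160.125
χ² = Σ (O − E)² / E
  colored: (181 − 205.875)² / 205.875 = 3.0055
  colorless: (185 − 160.125)² / 160.125 = 3.8643
χ² = 3.0055 + 3.8643 = 6.8698 ≈ 6.870

6.870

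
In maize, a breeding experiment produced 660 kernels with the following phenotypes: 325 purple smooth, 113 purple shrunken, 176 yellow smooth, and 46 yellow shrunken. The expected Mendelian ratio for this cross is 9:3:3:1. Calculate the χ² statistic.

Expected counts for N = 660 under a 9:3:3:1 ratio (total parts = 16):
  purple smooth: 660 × 9/16 = 371.25
  purple shrunken: 660 × 3/16 = 123.75
  yellow smooth: 660 × 3/16 = 123.75
  yellow shrunken: 660 × 1/16 = 41.25
χ² = Σ (O − E)² / E
  purple smooth: (325 − 371.25)² / 371.25 = 5.7618
  purple shrunken: (113 − 123.75)² / 123.75 = 0.9338
  yellow smooth: (176 − 123.75)² / 123.75 = 22.0611
  yellow shrunken: (46 − 41.25)² / 41.25 = 0.5470
χ² = 5.7618 + 0.9338 + 22.0611 + 0.5470 = 29.3037 ≈ 29.304

29.304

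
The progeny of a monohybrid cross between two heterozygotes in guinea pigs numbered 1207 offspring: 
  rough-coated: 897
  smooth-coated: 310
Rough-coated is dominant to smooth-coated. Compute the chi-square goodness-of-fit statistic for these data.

For a monohybrid cross between heterozygotes with complete dominance, the expected phenotypic ratio is 3:1.
The 3:1 ratio has 4 parts, so with N = 1207 the expected counts are:
  rough-coated: 1207 × 3/4 = 905.25
  smooth-coated: 1207 × 1/4 = 301.75
χ² = Σ (O − E)² / E
  rough-coated: (897 − 905.25)² / 905.25 = 0.0752
  smooth-coated: (310 − 301.75)² / 301.75 = 0.2256
χ² = 0.0752 + 0.2256 = 0.3008 ≈ 0.301

0.301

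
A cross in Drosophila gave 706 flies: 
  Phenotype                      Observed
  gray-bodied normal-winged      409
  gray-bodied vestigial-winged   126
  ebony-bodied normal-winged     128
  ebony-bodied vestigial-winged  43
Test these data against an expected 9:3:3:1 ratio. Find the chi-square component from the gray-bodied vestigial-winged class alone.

0.307

Under the 9:3:3:1 hypothesis (Σ ratio = 16, N = 706):
  gray-bodied normal-winged: 706 × 9/16 = 397.125
  gray-bodied vestigial-winged: 706 × 3/16 = 132.375
  ebony-bodied normal-winged: 706 × 3/16 = 132.375
  ebony-bodied vestigial-winged: 706 × 1/16 = 44.125
Contribution of gray-bodied vestigial-winged: (126 − 132.375)² / 132.375 = 0.3070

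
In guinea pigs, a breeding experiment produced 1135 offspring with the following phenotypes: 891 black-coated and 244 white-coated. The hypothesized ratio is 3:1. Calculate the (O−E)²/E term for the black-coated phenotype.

1.856

Expected counts for N = 1135 under a 3:1 ratio (total parts = 4):
  black-coated: 1135 × 3/4 = 851.25
  white-coated: 1135 × 1/4 = 283.75
Contribution of black-coated: (891 − 851.25)² / 851.25 = 1.8562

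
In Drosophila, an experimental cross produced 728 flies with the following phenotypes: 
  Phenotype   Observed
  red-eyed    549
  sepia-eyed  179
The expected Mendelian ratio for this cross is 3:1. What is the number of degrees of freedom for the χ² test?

A goodness-of-fit test with 2 phenotype classes has df = 2 − 1 = 1.

1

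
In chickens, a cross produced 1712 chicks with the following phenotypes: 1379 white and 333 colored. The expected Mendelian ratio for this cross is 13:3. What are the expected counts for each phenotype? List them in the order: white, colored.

Expected counts for N = 1712 under a 13:3 ratio (total parts = 16):
  white: 1712 × 13/16 = 1391
  colored: 1712 × 3/16 = 321

1391, 321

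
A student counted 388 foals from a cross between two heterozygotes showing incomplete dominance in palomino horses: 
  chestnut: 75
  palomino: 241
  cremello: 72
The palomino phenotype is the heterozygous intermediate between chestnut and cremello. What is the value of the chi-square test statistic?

With incomplete dominance, a heterozygote × heterozygote cross gives a 1:2:1 phenotypic ratio.
Expected counts for N = 388 under a 1:2:1 ratio (total parts = 4):
  chestnut: 388 × 1/4 = 97
  palomino: 388 × 2/4 = 194
  cremello: 388 × 1/4 = 97
χ² = Σ (O − E)² / E
  chestnut: (75 − 97)² / 97 = 4.9897
  palomino: (241 − 194)² / 194 = 11.3866
  cremello: (72 − 97)² / 97 = 6.4433
χ² = 4.9897 + 11.3866 + 6.4433 = 22.8196 ≈ 22.820

22.820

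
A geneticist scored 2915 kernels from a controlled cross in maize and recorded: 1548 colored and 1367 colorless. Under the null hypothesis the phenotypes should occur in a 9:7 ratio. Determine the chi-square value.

11.719

Expected counts for N = 2915 under a 9:7 ratio (total parts = 16):
  colored: 2915 × 9/16 = 1639.6875
  colorless: 2915 × 7/16 = 1275.3125
χ² = Σ (O − E)² / E
  colored: (1548 − 1639.6875)² / 1639.6875 = 5.1270
  colorless: (1367 − 1275.3125)² / 1275.3125 = 6.5918
χ² = 5.1270 + 6.5918 = 11.7188 ≈ 11.719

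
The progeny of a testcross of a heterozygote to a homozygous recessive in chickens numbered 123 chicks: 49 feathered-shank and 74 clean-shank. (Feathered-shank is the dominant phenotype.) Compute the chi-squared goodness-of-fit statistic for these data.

5.081

A testcross of a heterozygote (Aa × aa) gives a 1:1 phenotypic ratio.
Total ratio parts = 2. Expected numbers out of 123:
  feathered-shank: 123 × 1/2 = 61.5
  clean-shank: 123 × 1/2 = 61.5
χ² = Σ (O − E)² / E
  feathered-shank: (49 − 61.5)² / 61.5 = 2.5407
  clean-shank: (74 − 61.5)² / 61.5 = 2.5407
χ² = 2.5407 + 2.5407 = 5.0814 ≈ 5.081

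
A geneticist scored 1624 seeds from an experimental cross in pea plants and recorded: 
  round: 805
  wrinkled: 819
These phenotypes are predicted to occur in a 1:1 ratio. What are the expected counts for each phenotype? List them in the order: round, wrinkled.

812, 812

Under the 1:1 hypothesis (Σ ratio = 2, N = 1624):
  round: 1624 × 1/2 = 812
  wrinkled: 1624 × 1/2 = 812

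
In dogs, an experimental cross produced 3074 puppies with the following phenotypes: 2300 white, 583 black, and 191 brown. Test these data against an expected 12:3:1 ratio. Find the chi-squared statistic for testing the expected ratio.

0.096

Total ratio parts = 16. Expected numbers out of 3074:
  white: 3074 × 12/16 = 2305.5
  black: 3074 × 3/16 = 576.375
  brown: 3074 × 1/16 = 192.125
χ² = Σ (O − E)² / E
  white: (2300 − 2305.5)² / 2305.5 = 0.0131
  black: (583 − 576.375)² / 576.375 = 0.0761
  brown: (191 − 192.125)² / 192.125 = 0.0066
χ² = 0.0131 + 0.0761 + 0.0066 = 0.0958 ≈ 0.096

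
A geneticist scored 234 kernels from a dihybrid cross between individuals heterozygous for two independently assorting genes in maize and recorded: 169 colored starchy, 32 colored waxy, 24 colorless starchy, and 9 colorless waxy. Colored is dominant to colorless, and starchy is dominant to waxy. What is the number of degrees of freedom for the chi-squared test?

3

A dihybrid F₂ with independent assortment and complete dominance at both loci gives a 9:3:3:1 phenotypic ratio.
A goodness-of-fit test with 4 phenotype classes has df = 4 − 1 = 3.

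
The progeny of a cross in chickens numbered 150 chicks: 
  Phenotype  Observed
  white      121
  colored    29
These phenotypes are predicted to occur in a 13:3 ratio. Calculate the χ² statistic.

0.034

Expected counts for N = 150 under a 13:3 ratio (total parts = 16):
  white: 150 × 13/16 = 121.875
  colored: 150 × 3/16 = 28.125
χ² = Σ (O − E)² / E
  white: (121 − 121.875)² / 121.875 = 0.0063
  colored: (29 − 28.125)² / 28.125 = 0.0272
χ² = 0.0063 + 0.0272 = 0.0335 ≈ 0.034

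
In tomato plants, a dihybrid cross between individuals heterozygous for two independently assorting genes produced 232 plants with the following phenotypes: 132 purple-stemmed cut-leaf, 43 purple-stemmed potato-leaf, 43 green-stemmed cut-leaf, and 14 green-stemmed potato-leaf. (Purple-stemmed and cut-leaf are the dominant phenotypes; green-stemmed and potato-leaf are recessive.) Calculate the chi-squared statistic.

0.046

A dihybrid F₂ with independent assortment and complete dominance at both loci gives a 9:3:3:1 phenotypic ratio.
Expected counts for N = 232 under a 9:3:3:1 ratio (total parts = 16):
  purple-stemmed cut-leaf: 232 × 9/16 = 130.5
  purple-stemmed potato-leaf: 232 × 3/16 = 43.5
  green-stemmed cut-leaf: 232 × 3/16 = 43.5
  green-stemmed potato-leaf: 232 × 1/16 = 14.5
χ² = Σ (O − E)² / E
  purple-stemmed cut-leaf: (132 − 130.5)² / 130.5 = 0.0172
  purple-stemmed potato-leaf: (43 − 43.5)² / 43.5 = 0.0057
  green-stemmed cut-leaf: (43 − 43.5)² / 43.5 = 0.0057
  green-stemmed potato-leaf: (14 − 14.5)² / 14.5 = 0.0172
χ² = 0.0172 + 0.0057 + 0.0057 + 0.0172 = 0.0458 ≈ 0.046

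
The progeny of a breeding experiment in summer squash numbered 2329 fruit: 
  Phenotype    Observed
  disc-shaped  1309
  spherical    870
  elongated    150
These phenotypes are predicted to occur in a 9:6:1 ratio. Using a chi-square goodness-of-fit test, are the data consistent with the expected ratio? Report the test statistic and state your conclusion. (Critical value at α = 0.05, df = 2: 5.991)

0.149; consistent

Under the 9:6:1 hypothesis (Σ ratio = 16, N = 2329):
  disc-shaped: 2329 × 9/16 = 1310.0625
  spherical: 2329 × 6/16 = 873.375
  elongated: 2329 × 1/16 = 145.5625
χ² = Σ (O − E)² / E
  disc-shaped: (1309 − 1310.0625)² / 1310.0625 = 0.0009
  spherical: (870 − 873.375)² / 873.375 = 0.0130
  elongated: (150 − 145.5625)² / 145.5625 = 0.1353
χ² = 0.0009 + 0.0130 + 0.1353 = 0.1492 ≈ 0.149
Degrees of freedom = 3 − 1 = 2; critical value at α = 0.05 is 5.991.
Since 0.149 < 5.991, we fail to reject the null hypothesis — the data are consistent with the 9:6:1 ratio.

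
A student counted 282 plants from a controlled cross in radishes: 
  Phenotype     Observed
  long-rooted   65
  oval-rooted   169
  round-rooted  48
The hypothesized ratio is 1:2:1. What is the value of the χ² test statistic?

13.170

Expected counts for N = 282 under a 1:2:1 ratio (total parts = 4):
  long-rooted: 282 × 1/4 = 70.5
  oval-rooted: 282 × 2/4 = 141
  round-rooted: 282 × 1/4 = 70.5
χ² = Σ (O − E)² / E
  long-rooted: (65 − 70.5)² / 70.5 = 0.4291
  oval-rooted: (169 − 141)² / 141 = 5.5603
  round-rooted: (48 − 70.5)² / 70.5 = 7.1809
χ² = 0.4291 + 5.5603 + 7.1809 = 13.1703 ≈ 13.170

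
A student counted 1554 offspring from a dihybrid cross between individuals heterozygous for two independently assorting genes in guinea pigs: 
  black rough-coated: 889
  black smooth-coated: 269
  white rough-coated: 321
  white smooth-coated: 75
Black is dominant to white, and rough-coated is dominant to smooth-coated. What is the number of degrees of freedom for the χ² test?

A dihybrid F₂ with independent assortment and complete dominance at both loci gives a 9:3:3:1 phenotypic ratio.
A goodness-of-fit test with 4 phenotype classes has df = 4 − 1 = 3.

3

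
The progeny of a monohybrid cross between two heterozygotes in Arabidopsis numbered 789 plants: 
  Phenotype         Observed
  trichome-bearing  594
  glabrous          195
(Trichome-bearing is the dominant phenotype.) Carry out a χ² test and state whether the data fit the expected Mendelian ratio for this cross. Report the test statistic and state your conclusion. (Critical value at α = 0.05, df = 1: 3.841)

0.034; consistent

For a monohybrid cross between heterozygotes with complete dominance, the expected phenotypic ratio is 3:1.
The 3:1 ratio has 4 parts, so with N = 789 the expected counts are:
  trichome-bearing: 789 × 3/4 = 591.75
  glabrous: 789 × 1/4 = 197.25
χ² = Σ (O − E)² / E
  trichome-bearing: (594 − 591.75)² / 591.75 = 0.0086
  glabrous: (195 − 197.25)² / 197.25 = 0.0257
χ² = 0.0086 + 0.0257 = 0.0343 ≈ 0.034
Degrees of freedom = 2 − 1 = 1; critical value at α = 0.05 is 3.841.
Since 0.034 < 3.841, we fail to reject the null hypothesis — the data are consistent with the 3:1 ratio.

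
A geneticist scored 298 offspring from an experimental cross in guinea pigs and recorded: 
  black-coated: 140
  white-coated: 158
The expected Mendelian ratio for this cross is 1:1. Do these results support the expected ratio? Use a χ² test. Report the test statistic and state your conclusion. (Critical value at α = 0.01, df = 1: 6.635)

Total ratio parts = 2. Expected numbers out of 298:
  black-coated: 298 × 1/2 = 149
  white-coated: 298 × 1/2 = 149
χ² = Σ (O − E)² / E
  black-coated: (140 − 149)² / 149 = 0.5436
  white-coated: (158 − 149)² / 149 = 0.5436
χ² = 0.5436 + 0.5436 = 1.0872 ≈ 1.087
Degrees of freedom = 2 − 1 = 1; critical value at α = 0.01 is 6.635.
Since 1.087 < 6.635, we fail to reject the null hypothesis — the data are consistent with the 1:1 ratio.

1.087; consistent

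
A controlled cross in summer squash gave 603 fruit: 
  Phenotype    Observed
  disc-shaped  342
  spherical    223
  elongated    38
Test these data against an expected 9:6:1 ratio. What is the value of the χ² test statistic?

Total ratio parts = 16. Expected numbers out of 603:
  disc-shaped: 603 × 9/16 = 339.1875
  spherical: 603 × 6/16 = 226.125
  elongated: 603 × 1/16 = 37.6875
χ² = Σ (O − E)² / E
  disc-shaped: (342 − 339.1875)² / 339.1875 = 0.0233
  spherical: (223 − 226.125)² / 226.125 = 0.0432
  elongated: (38 − 37.6875)² / 37.6875 = 0.0026
χ² = 0.0233 + 0.0432 + 0.0026 = 0.0691 ≈ 0.069

0.069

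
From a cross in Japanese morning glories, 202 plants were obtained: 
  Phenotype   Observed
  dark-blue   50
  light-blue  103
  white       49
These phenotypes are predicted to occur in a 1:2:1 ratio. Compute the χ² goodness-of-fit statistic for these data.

0.089

Total ratio parts = 4. Expected numbers out of 202:
  dark-blue: 202 × 1/4 = 50.5
  light-blue: 202 × 2/4 = 101
  white: 202 × 1/4 = 50.5
χ² = Σ (O − E)² / E
  dark-blue: (50 − 50.5)² / 50.5 = 0.0050
  light-blue: (103 − 101)² / 101 = 0.0396
  white: (49 − 50.5)² / 50.5 = 0.0446
χ² = 0.0050 + 0.0396 + 0.0446 = 0.0892 ≈ 0.089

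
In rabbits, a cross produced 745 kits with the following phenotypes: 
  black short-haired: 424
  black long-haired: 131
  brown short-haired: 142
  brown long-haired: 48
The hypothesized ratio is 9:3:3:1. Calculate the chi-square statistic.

The 9:3:3:1 ratio has 16 parts, so with N = 745 the expected counts are:
  black short-haired: 745 × 9/16 = 419.0625
  black long-haired: 745 × 3/16 = 139.6875
  brown short-haired: 745 × 3/16 = 139.6875
  brown long-haired: 745 × 1/16 = 46.5625
χ² = Σ (O − E)² / E
  black short-haired: (424 − 419.0625)² / 419.0625 = 0.0582
  black long-haired: (131 − 139.6875)² / 139.6875 = 0.5403
  brown short-haired: (142 − 139.6875)² / 139.6875 = 0.0383
  brown long-haired: (48 − 46.5625)² / 46.5625 = 0.0444
χ² = 0.0582 + 0.5403 + 0.0383 + 0.0444 = 0.6812 ≈ 0.681

0.681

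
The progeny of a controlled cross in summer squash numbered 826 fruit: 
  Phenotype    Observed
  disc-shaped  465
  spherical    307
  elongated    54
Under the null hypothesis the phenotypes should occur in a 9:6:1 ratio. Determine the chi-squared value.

0.134

Under the 9:6:1 hypothesis (Σ ratio = 16, N = 826):
  disc-shaped: 826 × 9/16 = 464.625
  spherical: 826 × 6/16 = 309.75
  elongated: 826 × 1/16 = 51.625
χ² = Σ (O − E)² / E
  disc-shaped: (465 − 464.625)² / 464.625 = 0.0003
  spherical: (307 − 309.75)² / 309.75 = 0.0244
  elongated: (54 − 51.625)² / 51.625 = 0.1093
χ² = 0.0003 + 0.0244 + 0.1093 = 0.134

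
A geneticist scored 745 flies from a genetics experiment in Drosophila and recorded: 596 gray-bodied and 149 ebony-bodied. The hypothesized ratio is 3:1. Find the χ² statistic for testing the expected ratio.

Expected counts for N = 745 under a 3:1 ratio (total parts = 4):
  gray-bodied: 745 × 3/4 = 558.75
  ebony-bodied: 745 × 1/4 = 186.25
χ² = Σ (O − E)² / E
  gray-bodied: (596 − 558.75)² / 558.75 = 2.4833
  ebony-bodied: (149 − 186.25)² / 186.25 = 7.4500
χ² = 2.4833 + 7.4500 = 9.9333 ≈ 9.933

9.933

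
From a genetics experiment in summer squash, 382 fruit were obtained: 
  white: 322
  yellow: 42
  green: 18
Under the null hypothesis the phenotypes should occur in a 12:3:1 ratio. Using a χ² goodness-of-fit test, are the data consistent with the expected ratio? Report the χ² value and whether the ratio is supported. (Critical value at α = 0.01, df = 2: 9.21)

18.098; not consistent

The 12:3:1 ratio has 16 parts, so with N = 382 the expected counts are:
  white: 382 × 12/16 = 286.5
  yellow: 382 × 3/16 = 71.625
  green: 382 × 1/16 = 23.875
χ² = Σ (O − E)² / E
  white: (322 − 286.5)² / 286.5 = 4.3988
  yellow: (42 − 71.625)² / 71.625 = 12.2533
  green: (18 − 23.875)² / 23.875 = 1.4457
χ² = 4.3988 + 12.2533 + 1.4457 = 18.0978 ≈ 18.098
Degrees of freedom = 3 − 1 = 2; critical value at α = 0.01 is 9.21.
Since 18.098 > 9.21, we reject the null hypothesis — the data do not fit the 12:3:1 ratio.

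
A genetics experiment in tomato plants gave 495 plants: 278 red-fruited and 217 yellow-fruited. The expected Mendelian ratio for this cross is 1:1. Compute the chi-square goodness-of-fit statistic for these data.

Total ratio parts = 2. Expected numbers out of 495:
  red-fruited: 495 × 1/2 = 247.5
  yellow-fruited: 495 × 1/2 = 247.5
χ² = Σ (O − E)² / E
  red-fruited: (278 − 247.5)² / 247.5 = 3.7586
  yellow-fruited: (217 − 247.5)² / 247.5 = 3.7586
χ² = 3.7586 + 3.7586 = 7.5172 ≈ 7.517

7.517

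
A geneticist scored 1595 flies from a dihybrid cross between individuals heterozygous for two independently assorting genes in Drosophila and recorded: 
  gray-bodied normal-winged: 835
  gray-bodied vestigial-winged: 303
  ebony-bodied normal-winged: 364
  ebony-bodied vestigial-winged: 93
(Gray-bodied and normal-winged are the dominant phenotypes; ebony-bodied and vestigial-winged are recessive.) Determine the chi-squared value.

18.911

A dihybrid F₂ with independent assortment and complete dominance at both loci gives a 9:3:3:1 phenotypic ratio.
Under the 9:3:3:1 hypothesis (Σ ratio = 16, N = 1595):
  gray-bodied normal-winged: 1595 × 9/16 = 897.1875
  gray-bodied vestigial-winged: 1595 × 3/16 = 299.0625
  ebony-bodied normal-winged: 1595 × 3/16 = 299.0625
  ebony-bodied vestigial-winged: 1595 × 1/16 = 99.6875
χ² = Σ (O − E)² / E
  gray-bodied normal-winged: (835 − 897.1875)² / 897.1875 = 4.3105
  gray-bodied vestigial-winged: (303 − 299.0625)² / 299.0625 = 0.0518
  ebony-bodied normal-winged: (364 − 299.0625)² / 299.0625 = 14.1003
  ebony-bodied vestigial-winged: (93 − 99.6875)² / 99.6875 = 0.4486
χ² = 4.3105 + 0.0518 + 14.1003 + 0.4486 = 18.9112 ≈ 18.911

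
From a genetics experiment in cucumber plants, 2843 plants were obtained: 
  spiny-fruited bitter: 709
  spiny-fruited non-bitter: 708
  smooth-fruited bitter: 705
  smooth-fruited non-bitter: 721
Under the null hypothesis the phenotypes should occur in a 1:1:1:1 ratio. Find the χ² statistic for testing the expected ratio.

0.209

Under the 1:1:1:1 hypothesis (Σ ratio = 4, N = 2843):
  spiny-fruited bitter: 2843 × 1/4 = 710.75
  spiny-fruited non-bitter: 2843 × 1/4 = 710.75
  smooth-fruited bitter: 2843 × 1/4 = 710.75
  smooth-fruited non-bitter: 2843 × 1/4 = 710.75
χ² = Σ (O − E)² / E
  spiny-fruited bitter: (709 − 710.75)² / 710.75 = 0.0043
  spiny-fruited non-bitter: (708 − 710.75)² / 710.75 = 0.0106
  smooth-fruited bitter: (705 − 710.75)² / 710.75 = 0.0465
  smooth-fruited non-bitter: (721 − 710.75)² / 710.75 = 0.1478
χ² = 0.0043 + 0.0106 + 0.0465 + 0.1478 = 0.2092 ≈ 0.209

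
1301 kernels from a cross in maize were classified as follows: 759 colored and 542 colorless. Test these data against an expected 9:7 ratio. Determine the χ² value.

2.309

Under the 9:7 hypothesis (Σ ratio = 16, N = 1301):
  colored: 1301 × 9/16 = 731.8125
  colorless: 1301 × 7/16 = 569.1875
χ² = Σ (O − E)² / E
  colored: (759 − 731.8125)² / 731.8125 = 1.0100
  colorless: (542 − 569.1875)² / 569.1875 = 1.2986
χ² = 1.0100 + 1.2986 = 2.3086 ≈ 2.309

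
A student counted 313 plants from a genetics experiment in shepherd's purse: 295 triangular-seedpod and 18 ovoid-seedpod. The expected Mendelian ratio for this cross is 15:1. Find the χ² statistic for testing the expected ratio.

0.133

Total ratio parts = 16. Expected numbers out of 313:
  triangular-seedpod: 313 × 15/16 = 293.4375
  ovoid-seedpod: 313 × 1/16 = 19.5625
χ² = Σ (O − E)² / E
  triangular-seedpod: (295 − 293.4375)² / 293.4375 = 0.0083
  ovoid-seedpod: (18 − 19.5625)² / 19.5625 = 0.1248
χ² = 0.0083 + 0.1248 = 0.1331 ≈ 0.133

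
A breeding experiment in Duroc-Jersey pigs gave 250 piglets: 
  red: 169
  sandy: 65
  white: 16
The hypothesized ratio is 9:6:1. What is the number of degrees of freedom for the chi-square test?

A goodness-of-fit test with 3 phenotype classes has df = 3 − 1 = 2.

2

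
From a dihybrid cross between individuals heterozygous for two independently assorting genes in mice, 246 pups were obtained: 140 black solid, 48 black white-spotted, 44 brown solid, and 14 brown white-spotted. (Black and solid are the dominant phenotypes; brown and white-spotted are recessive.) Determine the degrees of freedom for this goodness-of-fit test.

3

A dihybrid F₂ with independent assortment and complete dominance at both loci gives a 9:3:3:1 phenotypic ratio.
A goodness-of-fit test with 4 phenotype classes has df = 4 − 1 = 3.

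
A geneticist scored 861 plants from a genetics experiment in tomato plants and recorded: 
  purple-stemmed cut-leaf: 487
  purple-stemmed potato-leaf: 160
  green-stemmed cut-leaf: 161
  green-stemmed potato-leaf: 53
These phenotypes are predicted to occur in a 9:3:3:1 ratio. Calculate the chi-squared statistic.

Under the 9:3:3:1 hypothesis (Σ ratio = 16, N = 861):
  purple-stemmed cut-leaf: 861 × 9/16 = 484.3125
  purple-stemmed potato-leaf: 861 × 3/16 = 161.4375
  green-stemmed cut-leaf: 861 × 3/16 = 161.4375
  green-stemmed potato-leaf: 861 × 1/16 = 53.8125
χ² = Σ (O − E)² / E
  purple-stemmed cut-leaf: (487 − 484.3125)² / 484.3125 = 0.0149
  purple-stemmed potato-leaf: (160 − 161.4375)² / 161.4375 = 0.0128
  green-stemmed cut-leaf: (161 − 161.4375)² / 161.4375 = 0.0012
  green-stemmed potato-leaf: (53 − 53.8125)² / 53.8125 = 0.0123
χ² = 0.0149 + 0.0128 + 0.0012 + 0.0123 = 0.0412 ≈ 0.041

0.041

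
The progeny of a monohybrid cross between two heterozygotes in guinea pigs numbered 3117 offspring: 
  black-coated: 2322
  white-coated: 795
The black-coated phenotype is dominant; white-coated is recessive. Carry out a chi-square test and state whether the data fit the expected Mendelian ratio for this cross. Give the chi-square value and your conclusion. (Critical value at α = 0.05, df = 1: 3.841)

For a monohybrid cross between heterozygotes with complete dominance, the expected phenotypic ratio is 3:1.
Expected counts for N = 3117 under a 3:1 ratio (total parts = 4):
  black-coated: 3117 × 3/4 = 2337.75
  white-coated: 3117 × 1/4 = 779.25
χ² = Σ (O − E)² / E
  black-coated: (2322 − 2337.75)² / 2337.75 = 0.1061
  white-coated: (795 − 779.25)² / 779.25 = 0.3183
χ² = 0.1061 + 0.3183 = 0.4244 ≈ 0.424
Degrees of freedom = 2 − 1 = 1; critical value at α = 0.05 is 3.841.
Since 0.424 < 3.841, we fail to reject the null hypothesis — the data are consistent with the 3:1 ratio.

0.424; consistent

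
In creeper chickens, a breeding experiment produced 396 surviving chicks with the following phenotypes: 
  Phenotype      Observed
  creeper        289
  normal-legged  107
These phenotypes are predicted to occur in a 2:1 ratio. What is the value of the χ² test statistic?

7.102

Expected counts for N = 396 under a 2:1 ratio (total parts = 3):
  creeper: 396 × 2/3 = 264
  normal-legged: 396 × 1/3 = 132
χ² = Σ (O − E)² / E
  creeper: (289 − 264)² / 264 = 2.3674
  normal-legged: (107 − 132)² / 132 = 4.7348
χ² = 2.3674 + 4.7348 = 7.1022 ≈ 7.102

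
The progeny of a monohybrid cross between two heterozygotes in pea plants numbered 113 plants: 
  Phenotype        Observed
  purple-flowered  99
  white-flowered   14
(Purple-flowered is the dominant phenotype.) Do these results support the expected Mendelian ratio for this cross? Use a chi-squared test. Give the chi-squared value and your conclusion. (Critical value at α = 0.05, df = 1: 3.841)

For a monohybrid cross between heterozygotes with complete dominance, the expected phenotypic ratio is 3:1.
The 3:1 ratio has 4 parts, so with N = 113 the expected counts are:
  purple-flowered: 113 × 3/4 = 84.75
  white-flowered: 113 × 1/4 = 28.25
χ² = Σ (O − E)² / E
  purple-flowered: (99 − 84.75)² / 84.75 = 2.3960
  white-flowered: (14 − 28.25)² / 28.25 = 7.1881
χ² = 2.3960 + 7.1881 = 9.5841 ≈ 9.584
Degrees of freedom = 2 − 1 = 1; critical value at α = 0.05 is 3.841.
Since 9.584 > 3.841, we reject the null hypothesis — the data do not fit the 3:1 ratio.

9.584; not consistent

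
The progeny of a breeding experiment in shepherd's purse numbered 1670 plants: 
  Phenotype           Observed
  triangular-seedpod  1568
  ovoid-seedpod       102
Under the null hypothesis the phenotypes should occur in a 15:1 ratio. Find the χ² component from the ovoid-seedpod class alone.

Expected counts for N = 1670 under a 15:1 ratio (total parts = 16):
  triangular-seedpod: 1670 × 15/16 = 1565.625
  ovoid-seedpod: 1670 × 1/16 = 104.375
Contribution of ovoid-seedpod: (102 − 104.375)² / 104.375 = 0.0540

0.054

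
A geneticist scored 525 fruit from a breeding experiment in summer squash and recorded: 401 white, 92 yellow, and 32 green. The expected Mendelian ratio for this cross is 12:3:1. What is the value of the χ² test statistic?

0.575

Expected counts for N = 525 under a 12:3:1 ratio (total parts = 16):
  white: 525 × 12/16 = 393.75
  yellow: 525 × 3/16 = 98.4375
  green: 525 × 1/16 = 32.8125
χ² = Σ (O − E)² / E
  white: (401 − 393.75)² / 393.75 = 0.1335
  yellow: (92 − 98.4375)² / 98.4375 = 0.4210
  green: (32 − 32.8125)² / 32.8125 = 0.0201
χ² = 0.1335 + 0.4210 + 0.0201 = 0.5746 ≈ 0.575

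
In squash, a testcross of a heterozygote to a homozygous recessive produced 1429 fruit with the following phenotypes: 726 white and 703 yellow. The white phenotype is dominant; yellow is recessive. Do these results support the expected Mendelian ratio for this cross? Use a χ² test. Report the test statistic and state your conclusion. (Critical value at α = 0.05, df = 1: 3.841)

A testcross of a heterozygote (Aa × aa) gives a 1:1 phenotypic ratio.
The 1:1 ratio has 2 parts, so with N = 1429 the expected counts are:
  white: 1429 × 1/2 = 714.5
  yellow: 1429 × 1/2 = 714.5
χ² = Σ (O − E)² / E
  white: (726 − 714.5)² / 714.5 = 0.1851
  yellow: (703 − 714.5)² / 714.5 = 0.1851
χ² = 0.1851 + 0.1851 = 0.3702 ≈ 0.370
Degrees of freedom = 2 − 1 = 1; critical value at α = 0.05 is 3.841.
Since 0.370 < 3.841, we fail to reject the null hypothesis — the data are consistent with the 1:1 ratio.

0.370; consistent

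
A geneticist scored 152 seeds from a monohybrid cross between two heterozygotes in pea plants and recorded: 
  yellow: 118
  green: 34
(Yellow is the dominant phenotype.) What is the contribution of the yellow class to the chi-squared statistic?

For a monohybrid cross between heterozygotes with complete dominance, the expected phenotypic ratio is 3:1.
Total ratio parts = 4. Expected numbers out of 152:
  yellow: 152 × 3/4 = 114
  green: 152 × 1/4 = 38
Contribution of yellow: (118 − 114)² / 114 = 0.1404

0.140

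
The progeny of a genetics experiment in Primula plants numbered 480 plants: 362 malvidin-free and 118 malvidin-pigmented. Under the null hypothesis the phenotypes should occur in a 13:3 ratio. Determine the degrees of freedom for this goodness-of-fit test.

1

A goodness-of-fit test with 2 phenotype classes has df = 2 − 1 = 1.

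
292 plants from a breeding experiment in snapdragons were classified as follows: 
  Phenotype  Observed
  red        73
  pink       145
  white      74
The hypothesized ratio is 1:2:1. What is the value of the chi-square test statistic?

Under the 1:2:1 hypothesis (Σ ratio = 4, N = 292):
  red: 292 × 1/4 = 73
  pink: 292 × 2/4 = 146
  white: 292 × 1/4 = 73
χ² = Σ (O − E)² / E
  red: (73 − 73)² / 73 = 0.0000
  pink: (145 − 146)² / 146 = 0.0068
  white: (74 − 73)² / 73 = 0.0137
χ² = 0.0000 + 0.0068 + 0.0137 = 0.0205 ≈ 0.021

0.021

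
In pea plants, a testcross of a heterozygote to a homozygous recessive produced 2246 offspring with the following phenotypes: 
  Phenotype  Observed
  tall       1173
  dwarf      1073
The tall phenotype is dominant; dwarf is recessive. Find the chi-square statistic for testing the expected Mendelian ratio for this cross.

A testcross of a heterozygote (Aa × aa) gives a 1:1 phenotypic ratio.
The 1:1 ratio has 2 parts, so with N = 2246 the expected counts are:
  tall: 2246 × 1/2 = 1123
  dwarf: 2246 × 1/2 = 1123
χ² = Σ (O − E)² / E
  tall: (1173 − 1123)² / 1123 = 2.2262
  dwarf: (1073 − 1123)² / 1123 = 2.2262
χ² = 2.2262 + 2.2262 = 4.4524 ≈ 4.452

4.452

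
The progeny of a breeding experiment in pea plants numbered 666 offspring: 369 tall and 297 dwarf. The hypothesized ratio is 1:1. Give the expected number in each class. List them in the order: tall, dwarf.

333, 333

The 1:1 ratio has 2 parts, so with N = 666 the expected counts are:
  tall: 666 × 1/2 = 333
  dwarf: 666 × 1/2 = 333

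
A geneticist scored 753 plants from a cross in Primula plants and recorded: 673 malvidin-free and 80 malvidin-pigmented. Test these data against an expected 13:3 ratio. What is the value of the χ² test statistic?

32.637

Expected counts for N = 753 under a 13:3 ratio (total parts = 16):
  malvidin-free: 753 × 13/16 = 611.8125
  malvidin-pigmented: 753 × 3/16 = 141.1875
χ² = Σ (O − E)² / E
  malvidin-free: (673 − 611.8125)² / 611.8125 = 6.1194
  malvidin-pigmented: (80 − 141.1875)² / 141.1875 = 26.5173
χ² = 6.1194 + 26.5173 = 32.6367 ≈ 32.637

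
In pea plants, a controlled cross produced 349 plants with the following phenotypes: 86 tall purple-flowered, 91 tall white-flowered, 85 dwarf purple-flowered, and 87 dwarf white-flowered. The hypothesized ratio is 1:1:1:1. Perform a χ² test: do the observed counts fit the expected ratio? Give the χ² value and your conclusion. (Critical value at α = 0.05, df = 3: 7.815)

The 1:1:1:1 ratio has 4 parts, so with N = 349 the expected counts are:
  tall purple-flowered: 349 × 1/4 = 87.25
  tall white-flowered: 349 × 1/4 = 87.25
  dwarf purple-flowered: 349 × 1/4 = 87.25
  dwarf white-flowered: 349 × 1/4 = 87.25
χ² = Σ (O − E)² / E
  tall purple-flowered: (86 − 87.25)² / 87.25 = 0.0179
  tall white-flowered: (91 − 87.25)² / 87.25 = 0.1612
  dwarf purple-flowered: (85 − 87.25)² / 87.25 = 0.0580
  dwarf white-flowered: (87 − 87.25)² / 87.25 = 0.0007
χ² = 0.0179 + 0.1612 + 0.0580 + 0.0007 = 0.2378 ≈ 0.238
Degrees of freedom = 4 − 1 = 3; critical value at α = 0.05 is 7.815.
Since 0.238 < 7.815, we fail to reject the null hypothesis — the data are consistent with the 1:1:1:1 ratio.

0.238; consistent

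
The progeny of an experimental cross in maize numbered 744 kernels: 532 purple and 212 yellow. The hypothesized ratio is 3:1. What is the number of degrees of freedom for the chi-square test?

1

A goodness-of-fit test with 2 phenotype classes has df = 2 − 1 = 1.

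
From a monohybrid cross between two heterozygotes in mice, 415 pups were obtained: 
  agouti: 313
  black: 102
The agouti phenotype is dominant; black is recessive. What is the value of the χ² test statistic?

0.039

For a monohybrid cross between heterozygotes with complete dominance, the expected phenotypic ratio is 3:1.
The 3:1 ratio has 4 parts, so with N = 415 the expected counts are:
  agouti: 415 × 3/4 = 311.25
  black: 415 × 1/4 = 103.75
χ² = Σ (O − E)² / E
  agouti: (313 − 311.25)² / 311.25 = 0.0098
  black: (102 − 103.75)² / 103.75 = 0.0295
χ² = 0.0098 + 0.0295 = 0.0393 ≈ 0.039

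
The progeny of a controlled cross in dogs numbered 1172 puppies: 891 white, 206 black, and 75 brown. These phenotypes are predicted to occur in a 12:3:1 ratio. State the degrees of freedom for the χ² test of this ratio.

2

A goodness-of-fit test with 3 phenotype classes has df = 3 − 1 = 2.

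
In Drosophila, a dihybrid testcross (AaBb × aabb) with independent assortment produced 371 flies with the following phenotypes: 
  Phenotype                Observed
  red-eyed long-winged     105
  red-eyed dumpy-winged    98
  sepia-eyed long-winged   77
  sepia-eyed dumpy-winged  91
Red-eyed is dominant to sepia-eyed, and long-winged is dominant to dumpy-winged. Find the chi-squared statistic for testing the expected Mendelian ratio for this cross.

4.623

A dihybrid testcross with independent assortment gives a 1:1:1:1 ratio.
Under the 1:1:1:1 hypothesis (Σ ratio = 4, N = 371):
  red-eyed long-winged: 371 × 1/4 = 92.75
  red-eyed dumpy-winged: 371 × 1/4 = 92.75
  sepia-eyed long-winged: 371 × 1/4 = 92.75
  sepia-eyed dumpy-winged: 371 × 1/4 = 92.75
χ² = Σ (O − E)² / E
  red-eyed long-winged: (105 − 92.75)² / 92.75 = 1.6179
  red-eyed dumpy-winged: (98 − 92.75)² / 92.75 = 0.2972
  sepia-eyed long-winged: (77 − 92.75)² / 92.75 = 2.6745
  sepia-eyed dumpy-winged: (91 − 92.75)² / 92.75 = 0.0330
χ² = 1.6179 + 0.2972 + 2.6745 + 0.0330 = 4.6226 ≈ 4.623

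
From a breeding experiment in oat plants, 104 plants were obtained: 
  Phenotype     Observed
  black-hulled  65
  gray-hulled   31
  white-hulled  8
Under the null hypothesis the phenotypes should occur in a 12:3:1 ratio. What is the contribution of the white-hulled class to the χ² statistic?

Total ratio parts = 16. Expected numbers out of 104:
  black-hulled: 104 × 12/16 = 78
  gray-hulled: 104 × 3/16 = 19.5
  white-hulled: 104 × 1/16 = 6.5
Contribution of white-hulled: (8 − 6.5)² / 6.5 = 0.3462

0.346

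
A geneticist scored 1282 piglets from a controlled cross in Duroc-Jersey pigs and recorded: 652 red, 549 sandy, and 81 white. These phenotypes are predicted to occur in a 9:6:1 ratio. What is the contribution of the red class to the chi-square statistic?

6.626

Under the 9:6:1 hypothesis (Σ ratio = 16, N = 1282):
  red: 1282 × 9/16 = 721.125
  sandy: 1282 × 6/16 = 480.75
  white: 1282 × 1/16 = 80.125
Contribution of red: (652 − 721.125)² / 721.125 = 6.6261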